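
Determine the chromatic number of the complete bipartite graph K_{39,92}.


K_{39,92} is bipartite by definition: the two parts are independent sets, with every edge crossing between them.
Color all vertices in one part with color 1 and all vertices in the other part with color 2.
Since the graph has at least one edge, one color does not suffice.
Chromatic number = 2.

2


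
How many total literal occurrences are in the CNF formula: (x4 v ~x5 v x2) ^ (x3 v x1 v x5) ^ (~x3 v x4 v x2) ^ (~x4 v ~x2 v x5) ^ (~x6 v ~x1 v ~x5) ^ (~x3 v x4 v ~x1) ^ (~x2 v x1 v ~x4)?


Clause lengths: 3, 3, 3, 3, 3, 3, 3.
Sum = 3 + 3 + 3 + 3 + 3 + 3 + 3 = 21.

21


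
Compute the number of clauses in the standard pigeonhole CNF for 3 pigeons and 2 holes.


The PHP encoding has two parts:
1) At-least-one-hole clauses: 3 (one per pigeon, each with 2 literals).
2) At-most-one-pigeon-per-hole clauses: 2 holes * C(3,2) = 2 * 3 = 6.
Total clauses = 3 + 6 = 9.

9


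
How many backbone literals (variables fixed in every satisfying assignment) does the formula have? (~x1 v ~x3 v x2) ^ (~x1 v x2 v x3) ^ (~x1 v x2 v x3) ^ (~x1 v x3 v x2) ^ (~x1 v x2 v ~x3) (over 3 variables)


Find all satisfying assignments: 6 model(s).
Check which variables have the same value in every model.
No variable is fixed across all models.
Backbone size = 0.

0


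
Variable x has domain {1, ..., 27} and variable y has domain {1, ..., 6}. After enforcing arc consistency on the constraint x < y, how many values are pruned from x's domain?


For the constraint x < y, x needs a supporting value in y's domain.
x can be at most 5 (one less than y's maximum).
Valid x values from domain: 5 out of 27.
Pruned = 27 - 5 = 22.

22


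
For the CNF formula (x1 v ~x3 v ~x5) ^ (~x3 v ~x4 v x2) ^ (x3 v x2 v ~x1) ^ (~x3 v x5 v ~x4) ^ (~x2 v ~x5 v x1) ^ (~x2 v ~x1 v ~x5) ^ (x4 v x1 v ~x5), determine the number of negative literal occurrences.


Scan each clause for negated literals.
Clause 1: 2 negative; Clause 2: 2 negative; Clause 3: 1 negative; Clause 4: 2 negative; Clause 5: 2 negative; Clause 6: 3 negative; Clause 7: 1 negative.
Total negative literal occurrences = 13.

13


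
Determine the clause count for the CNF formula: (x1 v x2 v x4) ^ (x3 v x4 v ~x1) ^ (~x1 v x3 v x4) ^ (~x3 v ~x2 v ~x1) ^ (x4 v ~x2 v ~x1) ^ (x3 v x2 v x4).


Each group enclosed in parentheses joined by ^ is one clause.
Counting the conjuncts: 6 clauses.

6


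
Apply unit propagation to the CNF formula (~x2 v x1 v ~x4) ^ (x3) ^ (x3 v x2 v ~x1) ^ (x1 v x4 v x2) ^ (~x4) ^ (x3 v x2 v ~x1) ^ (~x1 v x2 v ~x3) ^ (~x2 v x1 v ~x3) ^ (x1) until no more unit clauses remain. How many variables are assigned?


Unit propagation repeatedly assigns the literal in any unit clause, then simplifies.
Assignments in order: x3 = T, x4 = F, x1 = T, x2 = T.
No further unit clauses remain.
Total variables assigned = 4.

4


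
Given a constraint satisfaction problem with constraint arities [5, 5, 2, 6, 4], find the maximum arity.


The arities are: 5, 5, 2, 6, 4.
Scan for the maximum value.
Maximum arity = 6.

6


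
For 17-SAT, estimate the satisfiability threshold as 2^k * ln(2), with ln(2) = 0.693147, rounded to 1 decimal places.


Using the asymptotic formula: threshold ~ 2^k * ln(2).
2^17 = 131072.
131072 * 0.693147 = 90852.2.

90852.2


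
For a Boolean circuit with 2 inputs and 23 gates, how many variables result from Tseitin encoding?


The Tseitin transformation introduces one auxiliary variable per gate.
Total variables = inputs + gates = 2 + 23 = 25.

25


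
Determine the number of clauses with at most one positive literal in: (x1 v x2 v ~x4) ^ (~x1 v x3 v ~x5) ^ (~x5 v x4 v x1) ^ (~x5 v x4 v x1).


A Horn clause has at most one positive literal.
Clause 1: 2 positive lit(s) -> not Horn
Clause 2: 1 positive lit(s) -> Horn
Clause 3: 2 positive lit(s) -> not Horn
Clause 4: 2 positive lit(s) -> not Horn
Total Horn clauses = 1.

1


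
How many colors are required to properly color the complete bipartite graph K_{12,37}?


K_{12,37} is bipartite by definition: the two parts are independent sets, with every edge crossing between them.
Color all vertices in one part with color 1 and all vertices in the other part with color 2.
Since the graph has at least one edge, one color does not suffice.
Chromatic number = 2.

2


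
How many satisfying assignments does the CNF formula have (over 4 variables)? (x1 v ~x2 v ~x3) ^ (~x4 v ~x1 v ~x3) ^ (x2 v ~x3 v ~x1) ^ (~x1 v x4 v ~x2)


Enumerate all 16 truth assignments over 4 variables.
Test each against every clause.
Satisfying assignments found: 9.

9


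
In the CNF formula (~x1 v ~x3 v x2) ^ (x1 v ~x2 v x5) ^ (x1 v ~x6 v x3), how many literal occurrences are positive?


Scan each clause for unnegated literals.
Clause 1: 1 positive; Clause 2: 2 positive; Clause 3: 2 positive.
Total positive literal occurrences = 5.

5


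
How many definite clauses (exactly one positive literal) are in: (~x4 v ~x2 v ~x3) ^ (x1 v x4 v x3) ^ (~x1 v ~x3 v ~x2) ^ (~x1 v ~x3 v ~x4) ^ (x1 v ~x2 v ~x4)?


A definite clause has exactly one positive literal.
Clause 1: 0 positive -> not definite
Clause 2: 3 positive -> not definite
Clause 3: 0 positive -> not definite
Clause 4: 0 positive -> not definite
Clause 5: 1 positive -> definite
Definite clause count = 1.

1


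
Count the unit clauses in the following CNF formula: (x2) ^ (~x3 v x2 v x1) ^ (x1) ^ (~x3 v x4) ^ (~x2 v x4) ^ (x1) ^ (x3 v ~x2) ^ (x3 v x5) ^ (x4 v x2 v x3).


A unit clause contains exactly one literal.
Unit clauses found: (x2), (x1), (x1).
Count = 3.

3


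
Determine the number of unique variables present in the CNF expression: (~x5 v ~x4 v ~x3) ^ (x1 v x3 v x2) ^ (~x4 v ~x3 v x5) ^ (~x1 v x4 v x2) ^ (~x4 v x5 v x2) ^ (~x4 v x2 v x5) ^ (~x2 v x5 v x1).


Identify each distinct variable in the formula.
Variables found: x1, x2, x3, x4, x5.
Total distinct variables = 5.

5


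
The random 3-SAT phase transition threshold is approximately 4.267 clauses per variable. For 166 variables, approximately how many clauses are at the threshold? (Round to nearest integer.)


The 3-SAT phase transition occurs at approximately 4.267 clauses per variable.
m = 4.267 * 166 = 708.322.
Rounded to nearest integer: 708.

708


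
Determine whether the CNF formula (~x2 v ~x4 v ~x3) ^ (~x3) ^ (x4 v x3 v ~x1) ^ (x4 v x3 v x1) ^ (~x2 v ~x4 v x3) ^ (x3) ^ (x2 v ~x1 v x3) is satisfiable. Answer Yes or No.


Check all 16 possible truth assignments.
Number of satisfying assignments found: 0.
The formula is unsatisfiable.

No


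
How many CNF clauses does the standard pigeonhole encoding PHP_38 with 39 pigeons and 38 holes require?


The PHP encoding has two parts:
1) At-least-one-hole clauses: 39 (one per pigeon, each with 38 literals).
2) At-most-one-pigeon-per-hole clauses: 38 holes * C(39,2) = 38 * 741 = 28158.
Total clauses = 39 + 28158 = 28197.

28197


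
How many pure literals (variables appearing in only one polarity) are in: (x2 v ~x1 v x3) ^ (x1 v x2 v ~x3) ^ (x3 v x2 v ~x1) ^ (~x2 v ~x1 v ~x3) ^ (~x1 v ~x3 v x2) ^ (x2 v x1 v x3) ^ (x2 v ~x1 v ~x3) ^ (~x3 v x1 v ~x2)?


A pure literal appears in only one polarity across all clauses.
No pure literals found.
Count = 0.

0


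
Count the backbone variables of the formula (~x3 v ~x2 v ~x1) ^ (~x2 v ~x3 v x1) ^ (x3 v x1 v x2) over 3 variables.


Find all satisfying assignments: 5 model(s).
Check which variables have the same value in every model.
No variable is fixed across all models.
Backbone size = 0.

0


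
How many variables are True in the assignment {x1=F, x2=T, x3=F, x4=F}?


The weight is the number of variables assigned True.
True variables: x2.
Weight = 1.

1


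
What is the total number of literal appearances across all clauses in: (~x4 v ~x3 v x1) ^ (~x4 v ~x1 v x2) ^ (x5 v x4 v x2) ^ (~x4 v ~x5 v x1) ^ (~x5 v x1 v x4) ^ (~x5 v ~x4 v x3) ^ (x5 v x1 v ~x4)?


Clause lengths: 3, 3, 3, 3, 3, 3, 3.
Sum = 3 + 3 + 3 + 3 + 3 + 3 + 3 = 21.

21


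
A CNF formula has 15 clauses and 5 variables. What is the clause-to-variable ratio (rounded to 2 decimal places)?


Clause-to-variable ratio = clauses / variables.
15 / 5 = 3.0.

3.0


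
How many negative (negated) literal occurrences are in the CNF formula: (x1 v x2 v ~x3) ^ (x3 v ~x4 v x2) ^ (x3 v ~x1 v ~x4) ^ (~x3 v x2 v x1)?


Scan each clause for negated literals.
Clause 1: 1 negative; Clause 2: 1 negative; Clause 3: 2 negative; Clause 4: 1 negative.
Total negative literal occurrences = 5.

5


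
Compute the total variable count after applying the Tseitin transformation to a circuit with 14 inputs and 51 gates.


The Tseitin transformation introduces one auxiliary variable per gate.
Total variables = inputs + gates = 14 + 51 = 65.

65


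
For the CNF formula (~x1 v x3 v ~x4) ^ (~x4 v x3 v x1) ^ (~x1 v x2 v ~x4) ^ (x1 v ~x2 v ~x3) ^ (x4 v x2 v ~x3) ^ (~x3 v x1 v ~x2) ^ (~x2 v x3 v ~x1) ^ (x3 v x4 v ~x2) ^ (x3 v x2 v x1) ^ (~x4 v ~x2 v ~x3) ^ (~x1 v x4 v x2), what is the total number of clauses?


Each group enclosed in parentheses joined by ^ is one clause.
Counting the conjuncts: 11 clauses.

11


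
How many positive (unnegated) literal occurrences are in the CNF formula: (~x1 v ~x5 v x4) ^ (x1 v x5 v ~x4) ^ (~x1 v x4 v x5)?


Scan each clause for unnegated literals.
Clause 1: 1 positive; Clause 2: 2 positive; Clause 3: 2 positive.
Total positive literal occurrences = 5.

5


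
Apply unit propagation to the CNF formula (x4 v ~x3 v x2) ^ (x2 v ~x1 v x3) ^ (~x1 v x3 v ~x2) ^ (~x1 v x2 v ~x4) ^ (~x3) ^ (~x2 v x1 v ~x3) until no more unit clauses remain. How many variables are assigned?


Unit propagation repeatedly assigns the literal in any unit clause, then simplifies.
Assignments in order: x3 = F.
No further unit clauses remain.
Total variables assigned = 1.

1


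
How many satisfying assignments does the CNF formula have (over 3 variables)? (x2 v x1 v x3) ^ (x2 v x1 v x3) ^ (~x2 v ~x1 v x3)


Enumerate all 8 truth assignments over 3 variables.
Test each against every clause.
Satisfying assignments found: 6.

6


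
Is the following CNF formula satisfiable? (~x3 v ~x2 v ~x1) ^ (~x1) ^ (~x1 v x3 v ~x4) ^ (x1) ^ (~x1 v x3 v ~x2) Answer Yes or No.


Check all 16 possible truth assignments.
Number of satisfying assignments found: 0.
The formula is unsatisfiable.

No


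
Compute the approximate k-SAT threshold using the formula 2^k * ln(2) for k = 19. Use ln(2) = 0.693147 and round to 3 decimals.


Using the asymptotic formula: threshold ~ 2^k * ln(2).
2^19 = 524288.
524288 * 0.693147 = 363408.654.

363408.654


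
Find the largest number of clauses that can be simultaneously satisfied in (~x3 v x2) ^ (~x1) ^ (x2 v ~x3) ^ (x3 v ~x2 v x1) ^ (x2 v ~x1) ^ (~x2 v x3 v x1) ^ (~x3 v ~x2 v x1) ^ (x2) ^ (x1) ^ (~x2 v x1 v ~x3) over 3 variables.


Enumerate all 8 truth assignments.
For each, count how many of the 10 clauses are satisfied.
The formula is not fully satisfiable, so the maximum is below 10.
Maximum simultaneously satisfiable clauses = 9.

9


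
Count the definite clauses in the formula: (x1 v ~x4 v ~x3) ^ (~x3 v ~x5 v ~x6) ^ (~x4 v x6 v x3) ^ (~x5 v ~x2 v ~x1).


A definite clause has exactly one positive literal.
Clause 1: 1 positive -> definite
Clause 2: 0 positive -> not definite
Clause 3: 2 positive -> not definite
Clause 4: 0 positive -> not definite
Definite clause count = 1.

1


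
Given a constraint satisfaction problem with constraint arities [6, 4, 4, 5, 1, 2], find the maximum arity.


The arities are: 6, 4, 4, 5, 1, 2.
Scan for the maximum value.
Maximum arity = 6.

6


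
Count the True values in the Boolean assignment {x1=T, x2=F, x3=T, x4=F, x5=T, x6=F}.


The weight is the number of variables assigned True.
True variables: x1, x3, x5.
Weight = 3.

3


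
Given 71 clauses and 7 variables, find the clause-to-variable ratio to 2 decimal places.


Clause-to-variable ratio = clauses / variables.
71 / 7 = 10.14.

10.14


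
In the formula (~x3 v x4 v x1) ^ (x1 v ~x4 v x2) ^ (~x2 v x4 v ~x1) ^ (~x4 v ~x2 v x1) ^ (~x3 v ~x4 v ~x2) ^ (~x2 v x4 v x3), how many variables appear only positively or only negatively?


A pure literal appears in only one polarity across all clauses.
No pure literals found.
Count = 0.

0


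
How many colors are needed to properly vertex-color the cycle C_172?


A cycle on an even number of vertices is bipartite: alternate two colors around the cycle.
Since 172 is even, two colors suffice, and at least two are needed because the graph has edges.
Chromatic number = 2.

2


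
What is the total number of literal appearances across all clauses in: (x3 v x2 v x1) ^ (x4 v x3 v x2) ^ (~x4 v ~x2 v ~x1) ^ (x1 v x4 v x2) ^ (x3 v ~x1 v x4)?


Clause lengths: 3, 3, 3, 3, 3.
Sum = 3 + 3 + 3 + 3 + 3 = 15.

15


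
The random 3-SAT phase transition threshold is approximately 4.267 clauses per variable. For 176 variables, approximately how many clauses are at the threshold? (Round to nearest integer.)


The 3-SAT phase transition occurs at approximately 4.267 clauses per variable.
m = 4.267 * 176 = 750.992.
Rounded to nearest integer: 751.

751


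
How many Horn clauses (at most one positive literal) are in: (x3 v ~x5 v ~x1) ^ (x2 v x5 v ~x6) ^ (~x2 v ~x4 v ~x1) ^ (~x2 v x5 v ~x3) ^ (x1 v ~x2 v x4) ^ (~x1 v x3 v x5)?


A Horn clause has at most one positive literal.
Clause 1: 1 positive lit(s) -> Horn
Clause 2: 2 positive lit(s) -> not Horn
Clause 3: 0 positive lit(s) -> Horn
Clause 4: 1 positive lit(s) -> Horn
Clause 5: 2 positive lit(s) -> not Horn
Clause 6: 2 positive lit(s) -> not Horn
Total Horn clauses = 3.

3


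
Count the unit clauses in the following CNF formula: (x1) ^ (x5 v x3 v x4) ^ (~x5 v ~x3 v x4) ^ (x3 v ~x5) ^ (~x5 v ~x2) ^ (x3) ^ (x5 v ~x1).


A unit clause contains exactly one literal.
Unit clauses found: (x1), (x3).
Count = 2.

2


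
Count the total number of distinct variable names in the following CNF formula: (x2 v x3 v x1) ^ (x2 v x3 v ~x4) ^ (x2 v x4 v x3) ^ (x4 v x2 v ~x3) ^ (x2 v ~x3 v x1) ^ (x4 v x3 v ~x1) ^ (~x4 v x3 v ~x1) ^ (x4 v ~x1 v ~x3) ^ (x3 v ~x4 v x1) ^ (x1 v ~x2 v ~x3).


Identify each distinct variable in the formula.
Variables found: x1, x2, x3, x4.
Total distinct variables = 4.

4


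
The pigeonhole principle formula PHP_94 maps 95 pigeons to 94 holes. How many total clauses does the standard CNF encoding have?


The PHP encoding has two parts:
1) At-least-one-hole clauses: 95 (one per pigeon, each with 94 literals).
2) At-most-one-pigeon-per-hole clauses: 94 holes * C(95,2) = 94 * 4465 = 419710.
Total clauses = 95 + 419710 = 419805.

419805


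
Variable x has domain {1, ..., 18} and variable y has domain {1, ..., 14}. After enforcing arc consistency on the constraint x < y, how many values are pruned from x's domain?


For the constraint x < y, x needs a supporting value in y's domain.
x can be at most 13 (one less than y's maximum).
Valid x values from domain: 13 out of 18.
Pruned = 18 - 13 = 5.

5


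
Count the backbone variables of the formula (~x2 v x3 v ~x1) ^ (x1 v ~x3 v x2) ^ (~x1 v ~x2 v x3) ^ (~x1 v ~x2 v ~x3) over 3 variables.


Find all satisfying assignments: 5 model(s).
Check which variables have the same value in every model.
No variable is fixed across all models.
Backbone size = 0.

0


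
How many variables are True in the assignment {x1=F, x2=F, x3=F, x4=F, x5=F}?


The weight is the number of variables assigned True.
True variables: none.
Weight = 0.

0


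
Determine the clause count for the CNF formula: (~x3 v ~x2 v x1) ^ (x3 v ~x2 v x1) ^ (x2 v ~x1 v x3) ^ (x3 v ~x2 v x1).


Each group enclosed in parentheses joined by ^ is one clause.
Counting the conjuncts: 4 clauses.

4


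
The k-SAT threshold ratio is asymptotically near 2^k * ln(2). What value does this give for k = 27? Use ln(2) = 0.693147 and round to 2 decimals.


Using the asymptotic formula: threshold ~ 2^k * ln(2).
2^27 = 134217728.
134217728 * 0.693147 = 93032615.51.

93032615.51


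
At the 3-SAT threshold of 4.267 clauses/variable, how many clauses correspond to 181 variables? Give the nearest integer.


The 3-SAT phase transition occurs at approximately 4.267 clauses per variable.
m = 4.267 * 181 = 772.327.
Rounded to nearest integer: 772.

772


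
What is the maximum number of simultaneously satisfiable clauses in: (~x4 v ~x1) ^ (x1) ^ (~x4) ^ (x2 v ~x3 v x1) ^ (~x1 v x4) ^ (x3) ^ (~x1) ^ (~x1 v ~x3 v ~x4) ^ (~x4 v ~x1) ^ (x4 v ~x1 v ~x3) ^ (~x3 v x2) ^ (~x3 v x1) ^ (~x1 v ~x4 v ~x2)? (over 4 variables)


Enumerate all 16 truth assignments.
For each, count how many of the 13 clauses are satisfied.
The formula is not fully satisfiable, so the maximum is below 13.
Maximum simultaneously satisfiable clauses = 11.

11


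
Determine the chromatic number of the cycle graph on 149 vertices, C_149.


An odd cycle cannot be 2-colored: alternating two colors around the cycle returns to the start with a conflict.
Since 149 is odd, three colors are required (and three suffice).
Chromatic number = 3.

3


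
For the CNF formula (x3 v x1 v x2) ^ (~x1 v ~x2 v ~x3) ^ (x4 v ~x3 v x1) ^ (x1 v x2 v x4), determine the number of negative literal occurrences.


Scan each clause for negated literals.
Clause 1: 0 negative; Clause 2: 3 negative; Clause 3: 1 negative; Clause 4: 0 negative.
Total negative literal occurrences = 4.

4


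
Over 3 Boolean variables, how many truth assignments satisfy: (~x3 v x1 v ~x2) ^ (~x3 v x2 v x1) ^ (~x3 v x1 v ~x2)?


Enumerate all 8 truth assignments over 3 variables.
Test each against every clause.
Satisfying assignments found: 6.

6


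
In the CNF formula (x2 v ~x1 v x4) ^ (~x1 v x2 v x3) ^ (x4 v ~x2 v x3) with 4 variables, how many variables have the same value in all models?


Find all satisfying assignments: 11 model(s).
Check which variables have the same value in every model.
No variable is fixed across all models.
Backbone size = 0.

0


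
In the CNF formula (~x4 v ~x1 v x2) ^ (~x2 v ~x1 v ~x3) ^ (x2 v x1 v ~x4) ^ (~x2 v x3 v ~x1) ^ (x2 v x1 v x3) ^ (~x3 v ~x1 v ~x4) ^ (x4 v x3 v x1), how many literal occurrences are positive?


Scan each clause for unnegated literals.
Clause 1: 1 positive; Clause 2: 0 positive; Clause 3: 2 positive; Clause 4: 1 positive; Clause 5: 3 positive; Clause 6: 0 positive; Clause 7: 3 positive.
Total positive literal occurrences = 10.

10


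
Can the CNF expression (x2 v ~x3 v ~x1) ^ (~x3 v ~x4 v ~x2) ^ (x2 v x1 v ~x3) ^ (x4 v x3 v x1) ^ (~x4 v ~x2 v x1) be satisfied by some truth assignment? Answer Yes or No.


Check all 16 possible truth assignments.
Number of satisfying assignments found: 7.
The formula is satisfiable.

Yes


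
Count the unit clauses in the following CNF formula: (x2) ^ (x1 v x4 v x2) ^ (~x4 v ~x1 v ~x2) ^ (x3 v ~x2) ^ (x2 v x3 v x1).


A unit clause contains exactly one literal.
Unit clauses found: (x2).
Count = 1.

1


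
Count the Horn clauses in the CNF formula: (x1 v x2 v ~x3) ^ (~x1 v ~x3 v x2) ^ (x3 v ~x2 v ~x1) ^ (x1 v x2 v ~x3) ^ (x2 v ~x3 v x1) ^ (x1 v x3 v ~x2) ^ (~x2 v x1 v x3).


A Horn clause has at most one positive literal.
Clause 1: 2 positive lit(s) -> not Horn
Clause 2: 1 positive lit(s) -> Horn
Clause 3: 1 positive lit(s) -> Horn
Clause 4: 2 positive lit(s) -> not Horn
Clause 5: 2 positive lit(s) -> not Horn
Clause 6: 2 positive lit(s) -> not Horn
Clause 7: 2 positive lit(s) -> not Horn
Total Horn clauses = 2.

2


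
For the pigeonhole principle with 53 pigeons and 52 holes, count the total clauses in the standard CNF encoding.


The PHP encoding has two parts:
1) At-least-one-hole clauses: 53 (one per pigeon, each with 52 literals).
2) At-most-one-pigeon-per-hole clauses: 52 holes * C(53,2) = 52 * 1378 = 71656.
Total clauses = 53 + 71656 = 71709.

71709


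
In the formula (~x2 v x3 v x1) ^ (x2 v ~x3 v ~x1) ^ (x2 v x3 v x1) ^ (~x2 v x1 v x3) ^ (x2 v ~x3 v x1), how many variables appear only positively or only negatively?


A pure literal appears in only one polarity across all clauses.
No pure literals found.
Count = 0.

0


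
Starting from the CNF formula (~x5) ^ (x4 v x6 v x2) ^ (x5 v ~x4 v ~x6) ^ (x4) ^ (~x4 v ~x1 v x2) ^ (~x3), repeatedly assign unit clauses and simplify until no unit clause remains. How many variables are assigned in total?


Unit propagation repeatedly assigns the literal in any unit clause, then simplifies.
Assignments in order: x5 = F, x4 = T, x6 = F, x3 = F.
No further unit clauses remain.
Total variables assigned = 4.

4


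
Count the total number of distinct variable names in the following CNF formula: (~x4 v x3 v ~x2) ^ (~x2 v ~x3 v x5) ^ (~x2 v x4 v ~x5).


Identify each distinct variable in the formula.
Variables found: x2, x3, x4, x5.
Total distinct variables = 4.

4


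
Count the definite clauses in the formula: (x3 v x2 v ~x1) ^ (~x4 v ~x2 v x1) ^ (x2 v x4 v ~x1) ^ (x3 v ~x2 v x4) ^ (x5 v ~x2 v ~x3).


A definite clause has exactly one positive literal.
Clause 1: 2 positive -> not definite
Clause 2: 1 positive -> definite
Clause 3: 2 positive -> not definite
Clause 4: 2 positive -> not definite
Clause 5: 1 positive -> definite
Definite clause count = 2.

2


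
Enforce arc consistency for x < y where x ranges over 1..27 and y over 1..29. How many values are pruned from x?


For the constraint x < y, x needs a supporting value in y's domain.
x can be at most 28 (one less than y's maximum).
Valid x values from domain: 27 out of 27.
Pruned = 27 - 27 = 0.

0


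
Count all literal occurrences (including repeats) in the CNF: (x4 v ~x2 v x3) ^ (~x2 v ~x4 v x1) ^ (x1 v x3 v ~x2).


Clause lengths: 3, 3, 3.
Sum = 3 + 3 + 3 = 9.

9


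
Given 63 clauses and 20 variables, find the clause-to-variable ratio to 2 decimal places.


Clause-to-variable ratio = clauses / variables.
63 / 20 = 3.15.

3.15


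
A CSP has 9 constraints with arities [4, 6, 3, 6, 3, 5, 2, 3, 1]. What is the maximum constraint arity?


The arities are: 4, 6, 3, 6, 3, 5, 2, 3, 1.
Scan for the maximum value.
Maximum arity = 6.

6


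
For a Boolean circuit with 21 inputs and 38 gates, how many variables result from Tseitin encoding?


The Tseitin transformation introduces one auxiliary variable per gate.
Total variables = inputs + gates = 21 + 38 = 59.

59


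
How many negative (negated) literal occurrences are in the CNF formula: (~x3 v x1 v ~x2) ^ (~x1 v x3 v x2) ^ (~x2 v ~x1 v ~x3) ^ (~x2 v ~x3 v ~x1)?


Scan each clause for negated literals.
Clause 1: 2 negative; Clause 2: 1 negative; Clause 3: 3 negative; Clause 4: 3 negative.
Total negative literal occurrences = 9.

9


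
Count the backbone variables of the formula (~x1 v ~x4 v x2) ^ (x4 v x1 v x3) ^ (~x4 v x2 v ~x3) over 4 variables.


Find all satisfying assignments: 11 model(s).
Check which variables have the same value in every model.
No variable is fixed across all models.
Backbone size = 0.

0


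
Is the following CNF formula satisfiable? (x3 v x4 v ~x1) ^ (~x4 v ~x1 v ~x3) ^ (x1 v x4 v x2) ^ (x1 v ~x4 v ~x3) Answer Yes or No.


Check all 16 possible truth assignments.
Number of satisfying assignments found: 8.
The formula is satisfiable.

Yes


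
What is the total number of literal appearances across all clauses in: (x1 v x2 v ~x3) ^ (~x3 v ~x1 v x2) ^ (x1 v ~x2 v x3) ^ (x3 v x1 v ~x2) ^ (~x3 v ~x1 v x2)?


Clause lengths: 3, 3, 3, 3, 3.
Sum = 3 + 3 + 3 + 3 + 3 = 15.

15


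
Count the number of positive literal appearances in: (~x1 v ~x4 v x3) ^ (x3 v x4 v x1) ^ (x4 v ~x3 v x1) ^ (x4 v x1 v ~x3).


Scan each clause for unnegated literals.
Clause 1: 1 positive; Clause 2: 3 positive; Clause 3: 2 positive; Clause 4: 2 positive.
Total positive literal occurrences = 8.

8


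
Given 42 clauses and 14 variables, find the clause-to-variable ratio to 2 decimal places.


Clause-to-variable ratio = clauses / variables.
42 / 14 = 3.0.

3.0


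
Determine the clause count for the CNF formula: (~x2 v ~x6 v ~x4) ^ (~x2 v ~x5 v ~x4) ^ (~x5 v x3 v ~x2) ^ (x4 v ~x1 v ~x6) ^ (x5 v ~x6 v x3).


Each group enclosed in parentheses joined by ^ is one clause.
Counting the conjuncts: 5 clauses.

5


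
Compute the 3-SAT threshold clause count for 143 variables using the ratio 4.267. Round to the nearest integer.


The 3-SAT phase transition occurs at approximately 4.267 clauses per variable.
m = 4.267 * 143 = 610.181.
Rounded to nearest integer: 610.

610


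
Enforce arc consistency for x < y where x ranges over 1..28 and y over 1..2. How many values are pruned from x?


For the constraint x < y, x needs a supporting value in y's domain.
x can be at most 1 (one less than y's maximum).
Valid x values from domain: 1 out of 28.
Pruned = 28 - 1 = 27.

27


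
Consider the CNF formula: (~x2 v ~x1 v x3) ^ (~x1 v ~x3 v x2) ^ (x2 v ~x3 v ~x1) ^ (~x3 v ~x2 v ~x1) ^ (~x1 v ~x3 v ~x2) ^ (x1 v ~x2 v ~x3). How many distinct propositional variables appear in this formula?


Identify each distinct variable in the formula.
Variables found: x1, x2, x3.
Total distinct variables = 3.

3


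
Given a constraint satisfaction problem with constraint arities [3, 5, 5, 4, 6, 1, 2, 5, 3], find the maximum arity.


The arities are: 3, 5, 5, 4, 6, 1, 2, 5, 3.
Scan for the maximum value.
Maximum arity = 6.

6


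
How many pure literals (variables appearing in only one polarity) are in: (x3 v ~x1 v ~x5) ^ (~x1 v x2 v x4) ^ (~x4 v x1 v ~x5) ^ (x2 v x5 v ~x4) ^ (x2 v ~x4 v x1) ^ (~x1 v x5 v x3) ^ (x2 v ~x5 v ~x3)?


A pure literal appears in only one polarity across all clauses.
Pure literals: x2 (positive only).
Count = 1.

1


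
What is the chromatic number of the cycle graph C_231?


An odd cycle cannot be 2-colored: alternating two colors around the cycle returns to the start with a conflict.
Since 231 is odd, three colors are required (and three suffice).
Chromatic number = 3.

3


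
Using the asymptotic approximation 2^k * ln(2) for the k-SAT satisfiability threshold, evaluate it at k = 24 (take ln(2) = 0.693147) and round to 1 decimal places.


Using the asymptotic formula: threshold ~ 2^k * ln(2).
2^24 = 16777216.
16777216 * 0.693147 = 11629076.9.

11629076.9


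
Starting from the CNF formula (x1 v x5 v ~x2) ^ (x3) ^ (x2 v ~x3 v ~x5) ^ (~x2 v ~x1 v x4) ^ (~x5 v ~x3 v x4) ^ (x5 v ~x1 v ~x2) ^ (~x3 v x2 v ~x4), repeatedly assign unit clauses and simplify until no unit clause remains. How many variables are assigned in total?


Unit propagation repeatedly assigns the literal in any unit clause, then simplifies.
Assignments in order: x3 = T.
No further unit clauses remain.
Total variables assigned = 1.

1


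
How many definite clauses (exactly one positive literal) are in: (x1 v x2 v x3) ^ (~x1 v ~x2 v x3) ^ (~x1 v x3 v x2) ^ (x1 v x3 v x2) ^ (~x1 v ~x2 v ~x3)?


A definite clause has exactly one positive literal.
Clause 1: 3 positive -> not definite
Clause 2: 1 positive -> definite
Clause 3: 2 positive -> not definite
Clause 4: 3 positive -> not definite
Clause 5: 0 positive -> not definite
Definite clause count = 1.

1


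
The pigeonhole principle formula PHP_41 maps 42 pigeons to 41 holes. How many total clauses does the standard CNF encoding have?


The PHP encoding has two parts:
1) At-least-one-hole clauses: 42 (one per pigeon, each with 41 literals).
2) At-most-one-pigeon-per-hole clauses: 41 holes * C(42,2) = 41 * 861 = 35301.
Total clauses = 42 + 35301 = 35343.

35343


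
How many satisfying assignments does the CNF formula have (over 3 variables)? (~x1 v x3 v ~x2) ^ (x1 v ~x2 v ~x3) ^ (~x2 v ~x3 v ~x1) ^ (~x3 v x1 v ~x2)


Enumerate all 8 truth assignments over 3 variables.
Test each against every clause.
Satisfying assignments found: 5.

5


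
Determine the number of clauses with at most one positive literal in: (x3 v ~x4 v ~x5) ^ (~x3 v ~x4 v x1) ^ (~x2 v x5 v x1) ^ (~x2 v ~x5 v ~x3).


A Horn clause has at most one positive literal.
Clause 1: 1 positive lit(s) -> Horn
Clause 2: 1 positive lit(s) -> Horn
Clause 3: 2 positive lit(s) -> not Horn
Clause 4: 0 positive lit(s) -> Horn
Total Horn clauses = 3.

3


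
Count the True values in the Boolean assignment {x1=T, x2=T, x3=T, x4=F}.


The weight is the number of variables assigned True.
True variables: x1, x2, x3.
Weight = 3.

3


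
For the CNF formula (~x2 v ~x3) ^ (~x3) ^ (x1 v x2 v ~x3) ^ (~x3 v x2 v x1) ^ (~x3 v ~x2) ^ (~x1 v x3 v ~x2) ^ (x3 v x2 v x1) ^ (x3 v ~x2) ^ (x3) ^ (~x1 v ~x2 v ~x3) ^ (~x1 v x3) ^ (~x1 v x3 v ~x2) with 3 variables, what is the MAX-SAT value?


Enumerate all 8 truth assignments.
For each, count how many of the 12 clauses are satisfied.
The formula is not fully satisfiable, so the maximum is below 12.
Maximum simultaneously satisfiable clauses = 11.

11


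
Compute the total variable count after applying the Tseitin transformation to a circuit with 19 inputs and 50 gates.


The Tseitin transformation introduces one auxiliary variable per gate.
Total variables = inputs + gates = 19 + 50 = 69.

69


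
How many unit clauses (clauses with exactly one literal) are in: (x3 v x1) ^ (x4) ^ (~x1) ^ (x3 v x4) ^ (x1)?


A unit clause contains exactly one literal.
Unit clauses found: (x4), (~x1), (x1).
Count = 3.

3


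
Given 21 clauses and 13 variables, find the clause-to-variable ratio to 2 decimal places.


Clause-to-variable ratio = clauses / variables.
21 / 13 = 1.62.

1.62


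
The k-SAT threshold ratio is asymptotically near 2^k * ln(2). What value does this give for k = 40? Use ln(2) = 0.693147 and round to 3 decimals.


Using the asymptotic formula: threshold ~ 2^k * ln(2).
2^40 = 1099511627776.
1099511627776 * 0.693147 = 762123186258.051.

762123186258.051


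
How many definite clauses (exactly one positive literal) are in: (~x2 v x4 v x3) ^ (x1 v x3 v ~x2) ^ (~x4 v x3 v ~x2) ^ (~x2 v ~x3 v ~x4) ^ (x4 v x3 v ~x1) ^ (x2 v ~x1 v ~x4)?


A definite clause has exactly one positive literal.
Clause 1: 2 positive -> not definite
Clause 2: 2 positive -> not definite
Clause 3: 1 positive -> definite
Clause 4: 0 positive -> not definite
Clause 5: 2 positive -> not definite
Clause 6: 1 positive -> definite
Definite clause count = 2.

2


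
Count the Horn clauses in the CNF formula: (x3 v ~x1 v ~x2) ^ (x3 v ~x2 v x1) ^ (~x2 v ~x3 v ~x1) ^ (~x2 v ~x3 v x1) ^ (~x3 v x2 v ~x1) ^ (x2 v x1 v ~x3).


A Horn clause has at most one positive literal.
Clause 1: 1 positive lit(s) -> Horn
Clause 2: 2 positive lit(s) -> not Horn
Clause 3: 0 positive lit(s) -> Horn
Clause 4: 1 positive lit(s) -> Horn
Clause 5: 1 positive lit(s) -> Horn
Clause 6: 2 positive lit(s) -> not Horn
Total Horn clauses = 4.

4


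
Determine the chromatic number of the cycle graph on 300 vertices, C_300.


A cycle on an even number of vertices is bipartite: alternate two colors around the cycle.
Since 300 is even, two colors suffice, and at least two are needed because the graph has edges.
Chromatic number = 2.

2


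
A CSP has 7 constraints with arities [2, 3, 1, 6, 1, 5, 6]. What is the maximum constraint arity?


The arities are: 2, 3, 1, 6, 1, 5, 6.
Scan for the maximum value.
Maximum arity = 6.

6


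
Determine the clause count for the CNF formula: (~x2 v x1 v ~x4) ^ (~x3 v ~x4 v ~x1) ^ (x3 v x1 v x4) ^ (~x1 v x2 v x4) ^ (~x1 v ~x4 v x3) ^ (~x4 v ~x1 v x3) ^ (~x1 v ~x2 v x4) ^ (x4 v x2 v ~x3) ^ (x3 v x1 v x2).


Each group enclosed in parentheses joined by ^ is one clause.
Counting the conjuncts: 9 clauses.

9


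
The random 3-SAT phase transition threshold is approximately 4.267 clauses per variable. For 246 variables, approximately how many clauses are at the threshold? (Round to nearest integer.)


The 3-SAT phase transition occurs at approximately 4.267 clauses per variable.
m = 4.267 * 246 = 1049.682.
Rounded to nearest integer: 1050.

1050


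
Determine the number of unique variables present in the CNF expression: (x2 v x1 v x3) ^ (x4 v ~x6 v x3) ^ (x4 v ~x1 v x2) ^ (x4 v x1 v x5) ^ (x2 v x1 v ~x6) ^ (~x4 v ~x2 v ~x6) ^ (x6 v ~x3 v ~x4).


Identify each distinct variable in the formula.
Variables found: x1, x2, x3, x4, x5, x6.
Total distinct variables = 6.

6


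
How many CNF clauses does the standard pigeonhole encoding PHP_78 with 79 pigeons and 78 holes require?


The PHP encoding has two parts:
1) At-least-one-hole clauses: 79 (one per pigeon, each with 78 literals).
2) At-most-one-pigeon-per-hole clauses: 78 holes * C(79,2) = 78 * 3081 = 240318.
Total clauses = 79 + 240318 = 240397.

240397


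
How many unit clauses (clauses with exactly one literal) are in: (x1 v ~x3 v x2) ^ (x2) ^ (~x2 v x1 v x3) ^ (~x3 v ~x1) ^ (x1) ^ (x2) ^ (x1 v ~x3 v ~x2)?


A unit clause contains exactly one literal.
Unit clauses found: (x2), (x1), (x2).
Count = 3.

3


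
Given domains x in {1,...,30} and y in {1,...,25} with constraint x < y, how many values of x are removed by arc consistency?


For the constraint x < y, x needs a supporting value in y's domain.
x can be at most 24 (one less than y's maximum).
Valid x values from domain: 24 out of 30.
Pruned = 30 - 24 = 6.

6


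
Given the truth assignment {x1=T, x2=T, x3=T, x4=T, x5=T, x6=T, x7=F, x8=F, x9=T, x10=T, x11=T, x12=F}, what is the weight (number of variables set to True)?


The weight is the number of variables assigned True.
True variables: x1, x2, x3, x4, x5, x6, x9, x10, x11.
Weight = 9.

9


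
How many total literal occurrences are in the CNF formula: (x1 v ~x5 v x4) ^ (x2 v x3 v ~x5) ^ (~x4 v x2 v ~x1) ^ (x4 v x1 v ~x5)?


Clause lengths: 3, 3, 3, 3.
Sum = 3 + 3 + 3 + 3 = 12.

12


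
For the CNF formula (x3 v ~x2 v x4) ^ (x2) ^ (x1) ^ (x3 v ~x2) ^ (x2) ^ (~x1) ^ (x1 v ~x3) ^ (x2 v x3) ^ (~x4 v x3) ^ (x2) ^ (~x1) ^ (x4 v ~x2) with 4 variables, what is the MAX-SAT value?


Enumerate all 16 truth assignments.
For each, count how many of the 12 clauses are satisfied.
The formula is not fully satisfiable, so the maximum is below 12.
Maximum simultaneously satisfiable clauses = 10.

10


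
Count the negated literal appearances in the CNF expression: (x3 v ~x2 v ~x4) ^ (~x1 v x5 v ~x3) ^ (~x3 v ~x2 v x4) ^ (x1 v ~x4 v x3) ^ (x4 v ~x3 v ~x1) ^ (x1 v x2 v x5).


Scan each clause for negated literals.
Clause 1: 2 negative; Clause 2: 2 negative; Clause 3: 2 negative; Clause 4: 1 negative; Clause 5: 2 negative; Clause 6: 0 negative.
Total negative literal occurrences = 9.

9


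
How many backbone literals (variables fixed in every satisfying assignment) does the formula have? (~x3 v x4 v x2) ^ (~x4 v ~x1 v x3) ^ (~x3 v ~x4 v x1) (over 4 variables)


Find all satisfying assignments: 10 model(s).
Check which variables have the same value in every model.
No variable is fixed across all models.
Backbone size = 0.

0


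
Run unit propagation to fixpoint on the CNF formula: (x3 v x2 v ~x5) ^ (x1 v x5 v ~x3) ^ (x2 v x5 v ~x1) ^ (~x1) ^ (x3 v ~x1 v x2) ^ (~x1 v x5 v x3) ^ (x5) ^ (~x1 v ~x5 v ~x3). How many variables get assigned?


Unit propagation repeatedly assigns the literal in any unit clause, then simplifies.
Assignments in order: x1 = F, x5 = T.
No further unit clauses remain.
Total variables assigned = 2.

2


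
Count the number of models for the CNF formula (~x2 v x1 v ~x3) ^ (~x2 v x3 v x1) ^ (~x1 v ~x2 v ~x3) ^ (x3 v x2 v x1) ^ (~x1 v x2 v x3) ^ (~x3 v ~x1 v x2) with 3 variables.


Enumerate all 8 truth assignments over 3 variables.
Test each against every clause.
Satisfying assignments found: 2.

2


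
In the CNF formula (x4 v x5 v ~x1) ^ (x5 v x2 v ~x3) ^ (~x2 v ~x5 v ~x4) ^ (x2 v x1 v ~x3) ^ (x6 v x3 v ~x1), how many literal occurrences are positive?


Scan each clause for unnegated literals.
Clause 1: 2 positive; Clause 2: 2 positive; Clause 3: 0 positive; Clause 4: 2 positive; Clause 5: 2 positive.
Total positive literal occurrences = 8.

8


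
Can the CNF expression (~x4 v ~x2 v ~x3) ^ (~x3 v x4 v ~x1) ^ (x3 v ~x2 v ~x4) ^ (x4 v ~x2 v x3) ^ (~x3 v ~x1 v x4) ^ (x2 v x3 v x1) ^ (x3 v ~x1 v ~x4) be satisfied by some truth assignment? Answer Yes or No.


Check all 16 possible truth assignments.
Number of satisfying assignments found: 5.
The formula is satisfiable.

Yes


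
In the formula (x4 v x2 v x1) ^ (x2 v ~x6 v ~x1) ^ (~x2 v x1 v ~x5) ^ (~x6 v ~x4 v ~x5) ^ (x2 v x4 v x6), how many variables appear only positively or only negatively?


A pure literal appears in only one polarity across all clauses.
Pure literals: x5 (negative only).
Count = 1.

1


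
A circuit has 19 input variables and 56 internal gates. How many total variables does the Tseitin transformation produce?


The Tseitin transformation introduces one auxiliary variable per gate.
Total variables = inputs + gates = 19 + 56 = 75.

75


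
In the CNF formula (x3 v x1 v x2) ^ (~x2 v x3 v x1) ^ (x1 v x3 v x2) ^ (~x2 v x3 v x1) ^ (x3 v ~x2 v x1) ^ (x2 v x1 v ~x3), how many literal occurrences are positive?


Scan each clause for unnegated literals.
Clause 1: 3 positive; Clause 2: 2 positive; Clause 3: 3 positive; Clause 4: 2 positive; Clause 5: 2 positive; Clause 6: 2 positive.
Total positive literal occurrences = 14.

14


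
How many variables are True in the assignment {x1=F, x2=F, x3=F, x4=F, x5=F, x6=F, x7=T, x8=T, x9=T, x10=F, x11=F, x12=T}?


The weight is the number of variables assigned True.
True variables: x7, x8, x9, x12.
Weight = 4.

4


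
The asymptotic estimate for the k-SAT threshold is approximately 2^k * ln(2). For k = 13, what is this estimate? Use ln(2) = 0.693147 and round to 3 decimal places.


Using the asymptotic formula: threshold ~ 2^k * ln(2).
2^13 = 8192.
8192 * 0.693147 = 5678.26.

5678.26


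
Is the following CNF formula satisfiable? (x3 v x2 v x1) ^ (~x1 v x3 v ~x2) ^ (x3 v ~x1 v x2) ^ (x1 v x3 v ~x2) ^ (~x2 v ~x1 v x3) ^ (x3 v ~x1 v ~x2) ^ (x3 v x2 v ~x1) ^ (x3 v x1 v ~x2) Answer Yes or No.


Check all 8 possible truth assignments.
Number of satisfying assignments found: 4.
The formula is satisfiable.

Yes


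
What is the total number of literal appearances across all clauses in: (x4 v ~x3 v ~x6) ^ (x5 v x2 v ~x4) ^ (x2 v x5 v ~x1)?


Clause lengths: 3, 3, 3.
Sum = 3 + 3 + 3 = 9.

9


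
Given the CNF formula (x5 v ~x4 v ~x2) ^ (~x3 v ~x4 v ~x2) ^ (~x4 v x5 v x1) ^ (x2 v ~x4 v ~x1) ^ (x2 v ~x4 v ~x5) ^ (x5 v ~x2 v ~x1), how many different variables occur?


Identify each distinct variable in the formula.
Variables found: x1, x2, x3, x4, x5.
Total distinct variables = 5.

5


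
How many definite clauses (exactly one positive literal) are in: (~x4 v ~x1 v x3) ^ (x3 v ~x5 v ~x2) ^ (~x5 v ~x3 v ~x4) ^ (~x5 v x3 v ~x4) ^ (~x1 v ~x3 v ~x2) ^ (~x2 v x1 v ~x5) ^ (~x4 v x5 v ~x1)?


A definite clause has exactly one positive literal.
Clause 1: 1 positive -> definite
Clause 2: 1 positive -> definite
Clause 3: 0 positive -> not definite
Clause 4: 1 positive -> definite
Clause 5: 0 positive -> not definite
Clause 6: 1 positive -> definite
Clause 7: 1 positive -> definite
Definite clause count = 5.

5


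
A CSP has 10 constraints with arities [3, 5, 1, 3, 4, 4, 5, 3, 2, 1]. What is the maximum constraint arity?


The arities are: 3, 5, 1, 3, 4, 4, 5, 3, 2, 1.
Scan for the maximum value.
Maximum arity = 5.

5


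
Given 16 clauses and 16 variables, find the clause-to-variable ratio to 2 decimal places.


Clause-to-variable ratio = clauses / variables.
16 / 16 = 1.0.

1.0


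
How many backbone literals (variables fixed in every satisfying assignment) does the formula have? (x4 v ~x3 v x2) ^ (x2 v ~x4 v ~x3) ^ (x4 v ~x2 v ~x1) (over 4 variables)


Find all satisfying assignments: 10 model(s).
Check which variables have the same value in every model.
No variable is fixed across all models.
Backbone size = 0.

0


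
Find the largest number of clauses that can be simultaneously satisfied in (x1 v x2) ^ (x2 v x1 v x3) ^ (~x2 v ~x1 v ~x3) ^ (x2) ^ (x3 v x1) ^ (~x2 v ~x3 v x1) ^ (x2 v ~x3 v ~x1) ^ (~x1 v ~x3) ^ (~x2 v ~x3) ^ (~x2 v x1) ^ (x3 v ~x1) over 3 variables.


Enumerate all 8 truth assignments.
For each, count how many of the 11 clauses are satisfied.
The formula is not fully satisfiable, so the maximum is below 11.
Maximum simultaneously satisfiable clauses = 10.

10
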